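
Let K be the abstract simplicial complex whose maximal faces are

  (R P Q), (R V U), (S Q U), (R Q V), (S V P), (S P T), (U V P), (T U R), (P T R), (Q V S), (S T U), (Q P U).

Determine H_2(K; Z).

We work with the vertex ordering P < Q < R < S < T < U < V. The simplices of K, each written with vertices in increasing order, are:

  0-simplices (7): P, Q, R, S, T, U, V
  1-simplices (18): PQ, PR, PS, PT, PU, PV, QR, QS, QU, QV, RT, RU, RV, ST, SU, SV, TU, UV
  2-simplices (12): PQR, PQU, PRT, PST, PSV, PUV, QRV, QSU, QSV, RTU, RUV, STU

Hence C_0 ≅ Z^7, C_1 ≅ Z^18, C_2 ≅ Z^12.

Boundary ∂_1: C_1 → C_0 maps an edge to its endpoints' difference, ∂[p,q] = q − p.
This gives a 7×18 integer matrix of rank 6; reducing to Smith normal form yields diagonal entries (1,1,1,1,1,1).

Boundary ∂_2: C_2 → C_1 maps a triangle to the signed sum of its edges. For instance
  ∂QSU = SU − QU + QS,
  ∂PRT = RT − PT + PR.
The 18×12 boundary matrix has rank 12 and Smith normal form diag(1,1,1,1,1,1,1,1,1,1,1,2).

Now H_k = ker ∂_k / im ∂_{k+1}, so:

  H_2: rank ker ∂_2 − rank ∂_3 = (12 − 12) − 0 = 0, and there is no ∂_3, so H_2 = 0.

H_2 = 0.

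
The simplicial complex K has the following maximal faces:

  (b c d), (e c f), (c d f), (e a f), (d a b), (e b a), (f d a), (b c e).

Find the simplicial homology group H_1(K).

H_1 = 0.

Order the vertices as a < b < c < d < e < f. Listing each simplex with vertices in this order, K has dimension 2 with simplices:

  0-simplices (6): a, b, c, d, e, f
  1-simplices (12): ab, ad, ae, af, bc, bd, be, cd, ce, cf, df, ef
  2-simplices (8): abd, abe, adf, aef, bcd, bce, cdf, cef

giving chain groups C_0 ≅ Z^6, C_1 ≅ Z^12, C_2 ≅ Z^8.

Boundary ∂_1: C_1 → C_0 sends each edge [p,q] (with p < q) to q − p. For instance
  ∂df = f − d.
The resulting 6×12 matrix has rank 5, and its Smith normal form has invariant factors (1,1,1,1,1).

The boundary map ∂_2: C_2 → C_1 sends each 2-simplex [p,q,r] to [q,r] − [p,r] + [p,q]. For instance
  ∂adf = df − af + ad,
  ∂cef = ef − cf + ce.
As a 12×8 matrix over Z this has rank 7, with invariant factors (1,1,1,1,1,1,1).

Now H_k = ker ∂_k / im ∂_{k+1}, so:

  H_1: rank ker ∂_1 − rank ∂_2 = (12 − 5) − 7 = 0, and the invariant factors of ∂_2 are all 1, so H_1 ≅ 0.

(K is a triangulation of the 2-sphere S^2.)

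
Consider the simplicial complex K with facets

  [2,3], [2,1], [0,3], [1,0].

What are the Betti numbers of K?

We work with the vertex ordering 0 < 1 < 2 < 3. The simplices of K, each written with vertices in increasing order, are:

  0-simplices (4): [0], [1], [2], [3]
  1-simplices (4): [0,1], [0,3], [1,2], [2,3]

Hence C_0 ≅ Z^4, C_1 ≅ Z^4.

∂_1: C_1 → C_0 is given by ∂[p,q] = [q] − [p].
The 4×4 boundary matrix has rank 3 and Smith normal form diag(1,1,1).

From H_k ≅ ker(∂_k) / im(∂_{k+1}) we obtain:

  H_0: rank C_0 − rank ∂_1 = 4 − 3 = 1, and the invariant factors of ∂_1 are all 1, so H_0 ≅ Z.
  H_1: rank ker ∂_1 − rank ∂_2 = (4 − 3) − 0 = 1, and there is no ∂_2, so H_1 ≅ Z.

As a check, the Euler characteristic is 4 − 4 = 0, which agrees with 1 − 1 = 0.

Hence the Betti numbers are b_0 = 1, b_1 = 1.

b_0 = 1, b_1 = 1.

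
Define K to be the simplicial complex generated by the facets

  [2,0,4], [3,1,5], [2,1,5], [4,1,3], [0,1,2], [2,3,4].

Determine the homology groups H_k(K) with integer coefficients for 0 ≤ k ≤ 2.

Fix the vertex order 0 < 1 < 2 < 3 < 4 < 5 and write every simplex with vertices in increasing order. Then dim K = 2 and the simplices of K are:

  0-simplices (6): [0], [1], [2], [3], [4], [5]
  1-simplices (12): [0,1], [0,2], [0,4], [1,2], [1,3], [1,4], [1,5], [2,3], [2,4], [2,5], [3,4], [3,5]
  2-simplices (6): [0,1,2], [0,2,4], [1,2,5], [1,3,4], [1,3,5], [2,3,4]

giving chain groups C_0 ≅ Z^6, C_1 ≅ Z^12, C_2 ≅ Z^6.

The boundary map ∂_1: C_1 → C_0 sends each edge [p,q] (with p < q) to q − p. For instance
  ∂[0,2] = [2] − [0].
As a 6×12 matrix over Z this has rank 5, with invariant factors (1,1,1,1,1).

Boundary ∂_2: C_2 → C_1 acts by ∂[p,q,r] = [q,r] − [p,r] + [p,q]. For instance
  ∂[1,3,5] = [3,5] − [1,5] + [1,3],
  ∂[1,3,4] = [3,4] − [1,4] + [1,3].
As a 12×6 matrix over Z this has rank 6, with invariant factors (1,1,1,1,1,1).

Now H_k = ker ∂_k / im ∂_{k+1}, so:

  H_0: rank C_0 − rank ∂_1 = 6 − 5 = 1, and the invariant factors of ∂_1 are all 1, so H_0 ≅ Z.
  H_1: rank ker ∂_1 − rank ∂_2 = (12 − 5) − 6 = 1, and the invariant factors of ∂_2 are all 1, so H_1 ≅ Z.
  H_2: rank ker ∂_2 − rank ∂_3 = (6 − 6) − 0 = 0, and there is no ∂_3, so H_2 ≅ 0.

(K is a triangulation of the cylinder S^1 x I.)

H_0 ≅ Z,  H_1 ≅ Z,  H_2 = 0.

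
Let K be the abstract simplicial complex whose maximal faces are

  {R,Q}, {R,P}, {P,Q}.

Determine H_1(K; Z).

H_1 ≅ Z.

We work with the vertex ordering P < Q < R. The simplices of K, each written with vertices in increasing order, are:

  0-simplices (3): P, Q, R
  1-simplices (3): PQ, PR, QR

giving chain groups C_0 ≅ Z^3, C_1 ≅ Z^3.

∂_1: C_1 → C_0 is given by ∂[p,q] = [q] − [p]. For instance
  ∂PQ = Q − P.
This gives a 3×3 integer matrix of rank 2; reducing to Smith normal form yields diagonal entries (1,1).

From H_k ≅ ker(∂_k) / im(∂_{k+1}) we obtain:

  H_1: rank ker ∂_1 − rank ∂_2 = (3 − 2) − 0 = 1, and there is no ∂_2, so H_1 = Z.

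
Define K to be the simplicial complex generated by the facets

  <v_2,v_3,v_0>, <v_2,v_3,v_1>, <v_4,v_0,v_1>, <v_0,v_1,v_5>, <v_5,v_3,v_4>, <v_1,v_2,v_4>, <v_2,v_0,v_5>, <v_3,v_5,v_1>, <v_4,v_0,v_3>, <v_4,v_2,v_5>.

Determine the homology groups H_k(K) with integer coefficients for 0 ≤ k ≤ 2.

H_0 ≅ Z,  H_1 ≅ Z/2,  H_2 = 0.

Order the vertices as v_0 < v_1 < v_2 < v_3 < v_4 < v_5. Listing each simplex with vertices in this order, K has dimension 2 with simplices:

  0-simplices (6): [v_0], [v_1], [v_2], [v_3], [v_4], [v_5]
  1-simplices (15): (15 of them)
  2-simplices (10): [v_0,v_1,v_4], [v_0,v_1,v_5], [v_0,v_2,v_3], [v_0,v_2,v_5], [v_0,v_3,v_4], [v_1,v_2,v_3], [v_1,v_2,v_4], [v_1,v_3,v_5], [v_2,v_4,v_5], [v_3,v_4,v_5]

giving chain groups C_0 ≅ Z^6, C_1 ≅ Z^15, C_2 ≅ Z^10.

Boundary ∂_1: C_1 → C_0 maps an edge to its endpoints' difference, ∂[p,q] = q − p. For instance
  ∂[v_3,v_5] = [v_5] − [v_3].
This gives a 6×15 integer matrix of rank 5; reducing to Smith normal form yields diagonal entries (1,1,1,1,1).

∂_2: C_2 → C_1 sends each 2-simplex [p,q,r] to [q,r] − [p,r] + [p,q]. For instance
  ∂[v_0,v_2,v_3] = [v_2,v_3] − [v_0,v_3] + [v_0,v_2],
  ∂[v_1,v_2,v_3] = [v_2,v_3] − [v_1,v_3] + [v_1,v_2].
The 15×10 boundary matrix has rank 10 and Smith normal form diag(1,1,1,1,1,1,1,1,1,2).

From H_k ≅ ker(∂_k) / im(∂_{k+1}) we obtain:

  H_0: rank C_0 − rank ∂_1 = 6 − 5 = 1, and the invariant factors of ∂_1 are all 1, so H_0 = Z.
  H_1: rank ker ∂_1 − rank ∂_2 = (15 − 5) − 10 = 0, and ∂_2 has invariant factor 2 > 1, so H_1 = Z/2.
  H_2: rank ker ∂_2 − rank ∂_3 = (10 − 10) − 0 = 0, and there is no ∂_3, so H_2 = 0.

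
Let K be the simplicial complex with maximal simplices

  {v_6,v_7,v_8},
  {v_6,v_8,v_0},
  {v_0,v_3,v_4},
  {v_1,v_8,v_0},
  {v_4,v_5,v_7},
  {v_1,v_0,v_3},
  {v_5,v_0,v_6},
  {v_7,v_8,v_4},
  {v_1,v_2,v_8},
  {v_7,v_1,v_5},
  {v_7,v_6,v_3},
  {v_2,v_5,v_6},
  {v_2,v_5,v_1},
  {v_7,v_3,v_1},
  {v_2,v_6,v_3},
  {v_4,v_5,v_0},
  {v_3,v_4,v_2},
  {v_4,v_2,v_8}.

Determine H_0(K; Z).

Take the total order v_0 < v_1 < v_2 < v_3 < v_4 < v_5 < v_6 < v_7 < v_8 on the vertex set. Then K (dimension 2) consists of the simplices:

  0-simplices (9): [v_0], [v_1], [v_2], [v_3], [v_4], [v_5], [v_6], [v_7], [v_8]
  1-simplices (27): (27 of them)
  2-simplices (18): (18 of them)

giving chain groups C_0 ≅ Z^9, C_1 ≅ Z^27, C_2 ≅ Z^18.

Boundary ∂_1: C_1 → C_0 is given by ∂[p,q] = [q] − [p].
As a 9×27 matrix over Z this has rank 8, with invariant factors (1,1,1,1,1,1,1,1).

Boundary ∂_2: C_2 → C_1 maps a triangle to the signed sum of its edges. For instance
  ∂[v_2,v_5,v_6] = [v_5,v_6] − [v_2,v_6] + [v_2,v_5],
  ∂[v_4,v_7,v_8] = [v_7,v_8] − [v_4,v_8] + [v_4,v_7].
As a 27×18 matrix over Z this has rank 17, with invariant factors (1,1,1,1,1,1,1,1,1,1,1,1,1,1,1,1,1).

Reading off H_k = ker ∂_k / im ∂_{k+1}:

  H_0: rank C_0 − rank ∂_1 = 9 − 8 = 1, and the invariant factors of ∂_1 are all 1, so H_0 = Z.

H_0 ≅ Z.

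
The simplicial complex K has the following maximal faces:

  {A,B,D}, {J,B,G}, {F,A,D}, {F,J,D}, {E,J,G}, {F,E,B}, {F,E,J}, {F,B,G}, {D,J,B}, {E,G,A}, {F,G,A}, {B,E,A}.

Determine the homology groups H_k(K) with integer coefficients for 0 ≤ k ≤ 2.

Fix the vertex order A < B < D < E < F < G < J and write every simplex with vertices in increasing order. Then dim K = 2 and the simplices of K are:

  0-simplices (7): A, B, D, E, F, G, J
  1-simplices (18): AB, AD, AE, AF, AG, BD, BE, BF, BG, BJ, DF, DJ, EF, EG, EJ, FG, FJ, GJ
  2-simplices (12): ABD, ABE, ADF, AEG, AFG, BDJ, BEF, BFG, BGJ, DFJ, EFJ, EGJ

so the chain groups are C_0 ≅ Z^7, C_1 ≅ Z^18, C_2 ≅ Z^12.

Boundary ∂_1: C_1 → C_0 sends each edge [p,q] (with p < q) to q − p.
The resulting 7×18 matrix has rank 6, and its Smith normal form has invariant factors (1,1,1,1,1,1).

∂_2: C_2 → C_1 maps a triangle to the signed sum of its edges. For instance
  ∂BEF = EF − BF + BE,
  ∂EFJ = FJ − EJ + EF.
As a 18×12 matrix over Z this has rank 12, with invariant factors (1,1,1,1,1,1,1,1,1,1,1,2).

Now H_k = ker ∂_k / im ∂_{k+1}, so:

  H_0: rank C_0 − rank ∂_1 = 7 − 6 = 1, and the invariant factors of ∂_1 are all 1, so H_0 = Z.
  H_1: rank ker ∂_1 − rank ∂_2 = (18 − 6) − 12 = 0, and ∂_2 has invariant factor 2 > 1, so H_1 = Z/2.
  H_2: rank ker ∂_2 − rank ∂_3 = (12 − 12) − 0 = 0, and there is no ∂_3, so H_2 = 0.

H_0 ≅ Z,  H_1 ≅ Z/2,  H_2 = 0.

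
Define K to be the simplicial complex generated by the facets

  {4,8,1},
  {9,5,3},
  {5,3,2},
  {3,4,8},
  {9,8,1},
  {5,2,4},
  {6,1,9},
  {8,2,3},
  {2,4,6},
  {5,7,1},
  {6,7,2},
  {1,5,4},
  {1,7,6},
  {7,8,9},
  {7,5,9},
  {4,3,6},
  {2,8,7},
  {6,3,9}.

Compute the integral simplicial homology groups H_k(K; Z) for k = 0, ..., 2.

H_0 = Z,  H_1 = Z ⊕ Z/2Z,  H_2 = 0.

Order the vertices as 1 < 2 < 3 < 4 < 5 < 6 < 7 < 8 < 9. Listing each simplex with vertices in this order, K has dimension 2 with simplices:

  0-simplices (9): [1], [2], [3], [4], [5], [6], [7], [8], [9]
  1-simplices (27): (27 of them)
  2-simplices (18): [1,4,5], [1,4,8], [1,5,7], [1,6,7], [1,6,9], [1,8,9], [2,3,5], [2,3,8], [2,4,5], [2,4,6], [2,6,7], [2,7,8], [3,4,6], [3,4,8], [3,5,9], [3,6,9], [5,7,9], [7,8,9]

Hence C_0 ≅ Z^9, C_1 ≅ Z^27, C_2 ≅ Z^18.

Boundary ∂_1: C_1 → C_0 sends each edge [p,q] (with p < q) to q − p. For instance
  ∂[2,3] = [3] − [2].
The 9×27 boundary matrix has rank 8 and Smith normal form diag(1,1,1,1,1,1,1,1).

The boundary map ∂_2: C_2 → C_1 sends each 2-simplex [p,q,r] to [q,r] − [p,r] + [p,q]. For instance
  ∂[1,4,5] = [4,5] − [1,5] + [1,4],
  ∂[1,8,9] = [8,9] − [1,9] + [1,8].
The 27×18 boundary matrix has rank 18 and Smith normal form diag(1,1,1,1,1,1,1,1,1,1,1,1,1,1,1,1,1,2).

Reading off H_k = ker ∂_k / im ∂_{k+1}:

  H_0: rank C_0 − rank ∂_1 = 9 − 8 = 1, and the invariant factors of ∂_1 are all 1, so H_0 ≅ Z.
  H_1: rank ker ∂_1 − rank ∂_2 = (27 − 8) − 18 = 1, and ∂_2 has invariant factor 2 > 1, so H_1 ≅ Z ⊕ Z/2Z.
  H_2: rank ker ∂_2 − rank ∂_3 = (18 − 18) − 0 = 0, and there is no ∂_3, so H_2 ≅ 0.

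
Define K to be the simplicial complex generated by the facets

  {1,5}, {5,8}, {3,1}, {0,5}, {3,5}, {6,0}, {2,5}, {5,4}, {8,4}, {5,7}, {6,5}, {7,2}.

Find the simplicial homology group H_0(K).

Order the vertices as 0 < 1 < 2 < 3 < 4 < 5 < 6 < 7 < 8. Listing each simplex with vertices in this order, K has dimension 1 with simplices:

  0-simplices (9): [0], [1], [2], [3], [4], [5], [6], [7], [8]
  1-simplices (12): [0,5], [0,6], [1,3], [1,5], [2,5], [2,7], [3,5], [4,5], [4,8], [5,6], [5,7], [5,8]

Hence C_0 ≅ Z^9, C_1 ≅ Z^12.

The boundary map ∂_1: C_1 → C_0 sends each edge [p,q] (with p < q) to q − p. For instance
  ∂[1,3] = [3] − [1].
This gives a 9×12 integer matrix of rank 8; reducing to Smith normal form yields diagonal entries (1,1,1,1,1,1,1,1).

From H_k ≅ ker(∂_k) / im(∂_{k+1}) we obtain:

  H_0: rank C_0 − rank ∂_1 = 9 − 8 = 1, and the invariant factors of ∂_1 are all 1, so H_0 ≅ Z.

H_0 ≅ Z.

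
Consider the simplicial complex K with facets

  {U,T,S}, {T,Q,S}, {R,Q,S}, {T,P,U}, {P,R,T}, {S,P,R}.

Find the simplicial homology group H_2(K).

H_2 ≅ 0.

We work with the vertex ordering P < Q < R < S < T < U. The simplices of K, each written with vertices in increasing order, are:

  0-simplices (6): P, Q, R, S, T, U
  1-simplices (12): PR, PS, PT, PU, QR, QS, QT, RS, RT, ST, SU, TU
  2-simplices (6): PRS, PRT, PTU, QRS, QST, STU

Hence C_0 ≅ Z^6, C_1 ≅ Z^12, C_2 ≅ Z^6.

Boundary ∂_1: C_1 → C_0 maps an edge to its endpoints' difference, ∂[p,q] = q − p. For instance
  ∂QT = T − Q.
As a 6×12 matrix over Z this has rank 5, with invariant factors (1,1,1,1,1).

The boundary map ∂_2: C_2 → C_1 maps a triangle to the signed sum of its edges. For instance
  ∂PTU = TU − PU + PT,
  ∂STU = TU − SU + ST.
The 12×6 boundary matrix has rank 6 and Smith normal form diag(1,1,1,1,1,1).

Computing H_k = (kernel of ∂_k) / (image of ∂_{k+1}):

  H_2: rank ker ∂_2 − rank ∂_3 = (6 − 6) − 0 = 0, and there is no ∂_3, so H_2 ≅ 0.

(K is a triangulation of the cylinder S^1 x I.)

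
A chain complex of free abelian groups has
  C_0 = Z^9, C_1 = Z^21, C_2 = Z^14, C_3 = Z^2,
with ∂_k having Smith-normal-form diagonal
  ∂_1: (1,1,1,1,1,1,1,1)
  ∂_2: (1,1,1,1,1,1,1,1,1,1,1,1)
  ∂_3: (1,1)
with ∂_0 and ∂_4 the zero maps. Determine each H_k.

H_0: b_0 = 9 − 0 − 8 = 1; torsion from ∂_1 factors > 1: none. So H_0 = Z.
H_1: b_1 = 21 − 8 − 12 = 1; torsion from ∂_2 factors > 1: none. So H_1 = Z.
H_2: b_2 = 14 − 12 − 2 = 0; torsion from ∂_3 factors > 1: none. So H_2 = 0.
H_3: b_3 = 2 − 2 − 0 = 0; torsion from ∂_4 factors > 1: none. So H_3 = 0.

H_0 = Z,  H_1 = Z,  H_2 = 0,  H_3 = 0.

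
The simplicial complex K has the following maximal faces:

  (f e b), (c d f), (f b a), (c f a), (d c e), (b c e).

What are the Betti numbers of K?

Order the vertices as a < b < c < d < e < f. Listing each simplex with vertices in this order, K has dimension 2 with simplices:

  0-simplices (6): a, b, c, d, e, f
  1-simplices (12): ab, ac, af, bc, be, bf, cd, ce, cf, de, df, ef
  2-simplices (6): abf, acf, bce, bef, cde, cdf

so the chain groups are C_0 ≅ Z^6, C_1 ≅ Z^12, C_2 ≅ Z^6.

The boundary map ∂_1: C_1 → C_0 maps an edge to its endpoints' difference, ∂[p,q] = q − p. For instance
  ∂de = e − d.
The resulting 6×12 matrix has rank 5, and its Smith normal form has invariant factors (1,1,1,1,1).

∂_2: C_2 → C_1 maps a triangle to the signed sum of its edges. For instance
  ∂bce = ce − be + bc,
  ∂abf = bf − af + ab.
The resulting 12×6 matrix has rank 6, and its Smith normal form has invariant factors (1,1,1,1,1,1).

Reading off H_k = ker ∂_k / im ∂_{k+1}:

  H_0: rank C_0 − rank ∂_1 = 6 − 5 = 1, and the invariant factors of ∂_1 are all 1, so H_0 ≅ Z.
  H_1: rank ker ∂_1 − rank ∂_2 = (12 − 5) − 6 = 1, and the invariant factors of ∂_2 are all 1, so H_1 ≅ Z.
  H_2: rank ker ∂_2 − rank ∂_3 = (6 − 6) − 0 = 0, and there is no ∂_3, so H_2 ≅ 0.

As a check, the Euler characteristic is 6 − 12 + 6 = 0, which agrees with 1 − 1 + 0 = 0.

Hence the Betti numbers are b_0 = 1, b_1 = 1, b_2 = 0.

b_0 = 1, b_1 = 1, b_2 = 0.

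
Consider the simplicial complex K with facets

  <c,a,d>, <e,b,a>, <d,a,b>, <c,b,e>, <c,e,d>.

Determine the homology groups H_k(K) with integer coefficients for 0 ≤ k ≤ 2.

Fix the vertex order a < b < c < d < e and write every simplex with vertices in increasing order. Then dim K = 2 and the simplices of K are:

  0-simplices (5): a, b, c, d, e
  1-simplices (10): ab, ac, ad, ae, bc, bd, be, cd, ce, de
  2-simplices (5): abd, abe, acd, bce, cde

Hence C_0 ≅ Z^5, C_1 ≅ Z^10, C_2 ≅ Z^5.

Boundary ∂_1: C_1 → C_0 maps an edge to its endpoints' difference, ∂[p,q] = q − p.
The resulting 5×10 matrix has rank 4, and its Smith normal form has invariant factors (1,1,1,1).

Boundary ∂_2: C_2 → C_1 sends each 2-simplex [p,q,r] to [q,r] − [p,r] + [p,q]. For instance
  ∂bce = ce − be + bc,
  ∂abe = be − ae + ab.
The resulting 10×5 matrix has rank 5, and its Smith normal form has invariant factors (1,1,1,1,1).

Now H_k = ker ∂_k / im ∂_{k+1}, so:

  H_0: rank C_0 − rank ∂_1 = 5 − 4 = 1, and the invariant factors of ∂_1 are all 1, so H_0 = Z.
  H_1: rank ker ∂_1 − rank ∂_2 = (10 − 4) − 5 = 1, and the invariant factors of ∂_2 are all 1, so H_1 = Z.
  H_2: rank ker ∂_2 − rank ∂_3 = (5 − 5) − 0 = 0, and there is no ∂_3, so H_2 = 0.

(K is a triangulation of the Möbius band.)

H_0 = Z,  H_1 = Z,  H_2 = 0.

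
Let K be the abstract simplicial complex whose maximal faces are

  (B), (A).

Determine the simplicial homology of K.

H_0 ≅ Z^2.

K has 2 vertices.
rank ∂_0 = 0, rank ∂_1 = 0 ⇒ b_0 = 2 − 0 − 0 = 2. So H_0 = Z^2.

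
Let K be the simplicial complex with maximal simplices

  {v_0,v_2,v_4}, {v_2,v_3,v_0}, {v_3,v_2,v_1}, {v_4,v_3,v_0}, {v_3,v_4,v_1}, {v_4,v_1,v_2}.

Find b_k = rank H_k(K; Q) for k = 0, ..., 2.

Take the total order v_0 < v_1 < v_2 < v_3 < v_4 on the vertex set. Then K (dimension 2) consists of the simplices:

  0-simplices (5): [v_0], [v_1], [v_2], [v_3], [v_4]
  1-simplices (9): [v_0,v_2], [v_0,v_3], [v_0,v_4], [v_1,v_2], [v_1,v_3], [v_1,v_4], [v_2,v_3], [v_2,v_4], [v_3,v_4]
  2-simplices (6): [v_0,v_2,v_3], [v_0,v_2,v_4], [v_0,v_3,v_4], [v_1,v_2,v_3], [v_1,v_2,v_4], [v_1,v_3,v_4]

Hence C_0 ≅ Z^5, C_1 ≅ Z^9, C_2 ≅ Z^6.

∂_1: C_1 → C_0 is given by ∂[p,q] = [q] − [p].
This gives a 5×9 integer matrix of rank 4; reducing to Smith normal form yields diagonal entries (1,1,1,1).

Boundary ∂_2: C_2 → C_1 maps a triangle to the signed sum of its edges. For instance
  ∂[v_1,v_2,v_4] = [v_2,v_4] − [v_1,v_4] + [v_1,v_2],
  ∂[v_0,v_3,v_4] = [v_3,v_4] − [v_0,v_4] + [v_0,v_3].
This gives a 9×6 integer matrix of rank 5; reducing to Smith normal form yields diagonal entries (1,1,1,1,1).

From H_k ≅ ker(∂_k) / im(∂_{k+1}) we obtain:

  H_0: rank C_0 − rank ∂_1 = 5 − 4 = 1, and the invariant factors of ∂_1 are all 1, so H_0 = Z.
  H_1: rank ker ∂_1 − rank ∂_2 = (9 − 4) − 5 = 0, and the invariant factors of ∂_2 are all 1, so H_1 = 0.
  H_2: rank ker ∂_2 − rank ∂_3 = (6 − 5) − 0 = 1, and there is no ∂_3, so H_2 = Z.

Hence the Betti numbers are b_0 = 1, b_1 = 0, b_2 = 1.

b_0 = 1, b_1 = 0, b_2 = 1.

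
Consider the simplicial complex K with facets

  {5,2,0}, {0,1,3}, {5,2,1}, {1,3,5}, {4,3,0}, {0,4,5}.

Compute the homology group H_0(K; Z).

Fix the vertex order 0 < 1 < 2 < 3 < 4 < 5 and write every simplex with vertices in increasing order. Then dim K = 2 and the simplices of K are:

  0-simplices (6): [0], [1], [2], [3], [4], [5]
  1-simplices (12): [0,1], [0,2], [0,3], [0,4], [0,5], [1,2], [1,3], [1,5], [2,5], [3,4], [3,5], [4,5]
  2-simplices (6): [0,1,3], [0,2,5], [0,3,4], [0,4,5], [1,2,5], [1,3,5]

giving chain groups C_0 ≅ Z^6, C_1 ≅ Z^12, C_2 ≅ Z^6.

The boundary map ∂_1: C_1 → C_0 sends each edge [p,q] (with p < q) to q − p. For instance
  ∂[0,3] = [3] − [0].
The 6×12 boundary matrix has rank 5 and Smith normal form diag(1,1,1,1,1).

Boundary ∂_2: C_2 → C_1 maps a triangle to the signed sum of its edges. For instance
  ∂[0,3,4] = [3,4] − [0,4] + [0,3],
  ∂[1,2,5] = [2,5] − [1,5] + [1,2].
This gives a 12×6 integer matrix of rank 6; reducing to Smith normal form yields diagonal entries (1,1,1,1,1,1).

Reading off H_k = ker ∂_k / im ∂_{k+1}:

  H_0: rank C_0 − rank ∂_1 = 6 − 5 = 1, and the invariant factors of ∂_1 are all 1, so H_0 ≅ Z.

H_0 ≅ Z.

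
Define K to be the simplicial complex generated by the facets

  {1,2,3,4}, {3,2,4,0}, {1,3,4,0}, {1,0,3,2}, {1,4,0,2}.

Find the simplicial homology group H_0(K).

We work with the vertex ordering 0 < 1 < 2 < 3 < 4. The simplices of K, each written with vertices in increasing order, are:

  0-simplices (5): [0], [1], [2], [3], [4]
  1-simplices (10): [0,1], [0,2], [0,3], [0,4], [1,2], [1,3], [1,4], [2,3], [2,4], [3,4]
  2-simplices (10): [0,1,2], [0,1,3], [0,1,4], [0,2,3], [0,2,4], [0,3,4], [1,2,3], [1,2,4], [1,3,4], [2,3,4]
  3-simplices (5): [0,1,2,3], [0,1,2,4], [0,1,3,4], [0,2,3,4], [1,2,3,4]

Hence C_0 ≅ Z^5, C_1 ≅ Z^10, C_2 ≅ Z^10, C_3 ≅ Z^5.

Boundary ∂_1: C_1 → C_0 is given by ∂[p,q] = [q] − [p]. For instance
  ∂[1,4] = [4] − [1].
The 5×10 boundary matrix has rank 4 and Smith normal form diag(1,1,1,1).

∂_2: C_2 → C_1 maps a triangle to the signed sum of its edges. For instance
  ∂[0,1,4] = [1,4] − [0,4] + [0,1],
  ∂[1,2,3] = [2,3] − [1,3] + [1,2].
The 10×10 boundary matrix has rank 6 and Smith normal form diag(1,1,1,1,1,1).

Boundary ∂_3: C_3 → C_2 sends each 3-simplex σ to the alternating sum Σ_i (−1)^i (σ with its i-th vertex removed). For instance
  ∂[1,2,3,4] = [2,3,4] − [1,3,4] + [1,2,4] − [1,2,3],
  ∂[0,1,3,4] = [1,3,4] − [0,3,4] + [0,1,4] − [0,1,3].
The 10×5 boundary matrix has rank 4 and Smith normal form diag(1,1,1,1).

Reading off H_k = ker ∂_k / im ∂_{k+1}:

  H_0: rank C_0 − rank ∂_1 = 5 − 4 = 1, and the invariant factors of ∂_1 are all 1, so H_0 ≅ Z.

H_0 ≅ Z.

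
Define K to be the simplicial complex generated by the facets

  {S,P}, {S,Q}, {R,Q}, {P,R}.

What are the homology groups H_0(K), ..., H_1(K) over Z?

H_0 ≅ Z,  H_1 ≅ Z.

Order the vertices as P < Q < R < S. Listing each simplex with vertices in this order, K has dimension 1 with simplices:

  0-simplices (4): P, Q, R, S
  1-simplices (4): PR, PS, QR, QS

Hence C_0 ≅ Z^4, C_1 ≅ Z^4.

∂_1: C_1 → C_0 maps an edge to its endpoints' difference, ∂[p,q] = q − p.
The resulting 4×4 matrix has rank 3, and its Smith normal form has invariant factors (1,1,1).

Computing H_k = (kernel of ∂_k) / (image of ∂_{k+1}):

  H_0: rank C_0 − rank ∂_1 = 4 − 3 = 1, and the invariant factors of ∂_1 are all 1, so H_0 ≅ Z.
  H_1: rank ker ∂_1 − rank ∂_2 = (4 − 3) − 0 = 1, and there is no ∂_2, so H_1 ≅ Z.

As a check, the Euler characteristic is 4 − 4 = 0, which agrees with 1 − 1 = 0.
(K is a triangulation of the circle S^1.)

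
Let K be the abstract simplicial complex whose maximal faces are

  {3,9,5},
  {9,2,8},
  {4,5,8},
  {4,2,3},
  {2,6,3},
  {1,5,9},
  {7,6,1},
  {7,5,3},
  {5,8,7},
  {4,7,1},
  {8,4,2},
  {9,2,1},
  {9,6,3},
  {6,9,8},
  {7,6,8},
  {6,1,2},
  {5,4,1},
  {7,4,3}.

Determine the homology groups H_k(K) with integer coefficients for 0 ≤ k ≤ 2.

Take the total order 1 < 2 < 3 < 4 < 5 < 6 < 7 < 8 < 9 on the vertex set. Then K (dimension 2) consists of the simplices:

  0-simplices (9): [1], [2], [3], [4], [5], [6], [7], [8], [9]
  1-simplices (27): (27 of them)
  2-simplices (18): [1,2,6], [1,2,9], [1,4,5], [1,4,7], [1,5,9], [1,6,7], [2,3,4], [2,3,6], [2,4,8], [2,8,9], [3,4,7], [3,5,7], [3,5,9], [3,6,9], [4,5,8], [5,7,8], [6,7,8], [6,8,9]

Hence C_0 ≅ Z^9, C_1 ≅ Z^27, C_2 ≅ Z^18.

Boundary ∂_1: C_1 → C_0 sends each edge [p,q] (with p < q) to q − p.
The resulting 9×27 matrix has rank 8, and its Smith normal form has invariant factors (1,1,1,1,1,1,1,1).

Boundary ∂_2: C_2 → C_1 acts by ∂[p,q,r] = [q,r] − [p,r] + [p,q]. For instance
  ∂[6,8,9] = [8,9] − [6,9] + [6,8],
  ∂[1,5,9] = [5,9] − [1,9] + [1,5].
The resulting 27×18 matrix has rank 18, and its Smith normal form has invariant factors (1,1,1,1,1,1,1,1,1,1,1,1,1,1,1,1,1,2).

From H_k ≅ ker(∂_k) / im(∂_{k+1}) we obtain:

  H_0: rank C_0 − rank ∂_1 = 9 − 8 = 1, and the invariant factors of ∂_1 are all 1, so H_0 ≅ Z.
  H_1: rank ker ∂_1 − rank ∂_2 = (27 − 8) − 18 = 1, and ∂_2 has invariant factor 2 > 1, so H_1 ≅ Z × Z/2.
  H_2: rank ker ∂_2 − rank ∂_3 = (18 − 18) − 0 = 0, and there is no ∂_3, so H_2 ≅ 0.

As a check, the Euler characteristic is 9 − 27 + 18 = 0, which agrees with 1 − 1 + 0 = 0.
(K is a triangulation of the Klein bottle.)

H_0 ≅ Z,  H_1 ≅ Z × Z/2,  H_2 = 0.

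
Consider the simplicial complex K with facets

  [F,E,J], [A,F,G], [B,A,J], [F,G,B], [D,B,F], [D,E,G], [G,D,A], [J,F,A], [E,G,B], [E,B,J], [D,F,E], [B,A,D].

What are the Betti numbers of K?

b_0 = 1, b_1 = 0, b_2 = 0.

Fix the vertex order A < B < D < E < F < G < J and write every simplex with vertices in increasing order. Then dim K = 2 and the simplices of K are:

  0-simplices (7): A, B, D, E, F, G, J
  1-simplices (18): AB, AD, AF, AG, AJ, BD, BE, BF, BG, BJ, DE, DF, DG, EF, EG, EJ, FG, FJ
  2-simplices (12): ABD, ABJ, ADG, AFG, AFJ, BDF, BEG, BEJ, BFG, DEF, DEG, EFJ

so the chain groups are C_0 ≅ Z^7, C_1 ≅ Z^18, C_2 ≅ Z^12.

∂_1: C_1 → C_0 maps an edge to its endpoints' difference, ∂[p,q] = q − p. For instance
  ∂AB = B − A.
The 7×18 boundary matrix has rank 6 and Smith normal form diag(1,1,1,1,1,1).

∂_2: C_2 → C_1 maps a triangle to the signed sum of its edges. For instance
  ∂BFG = FG − BG + BF,
  ∂BEG = EG − BG + BE.
This gives a 18×12 integer matrix of rank 12; reducing to Smith normal form yields diagonal entries (1,1,1,1,1,1,1,1,1,1,1,2).

Now H_k = ker ∂_k / im ∂_{k+1}, so:

  H_0: rank C_0 − rank ∂_1 = 7 − 6 = 1, and the invariant factors of ∂_1 are all 1, so H_0 = Z.
  H_1: rank ker ∂_1 − rank ∂_2 = (18 − 6) − 12 = 0, and ∂_2 has invariant factor 2 > 1, so H_1 = Z/2.
  H_2: rank ker ∂_2 − rank ∂_3 = (12 − 12) − 0 = 0, and there is no ∂_3, so H_2 = 0.

(K is a triangulation of the real projective plane RP^2.)

Hence the Betti numbers are b_0 = 1, b_1 = 0, b_2 = 0.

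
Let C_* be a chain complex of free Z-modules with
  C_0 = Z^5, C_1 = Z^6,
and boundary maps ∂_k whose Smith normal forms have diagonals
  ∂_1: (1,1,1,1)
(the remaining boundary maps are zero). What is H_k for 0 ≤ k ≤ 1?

H_0: b_0 = 5 − 0 − 4 = 1; torsion from ∂_1 factors > 1: none. So H_0 ≅ Z.
H_1: b_1 = 6 − 4 − 0 = 2; torsion from ∂_2 factors > 1: none. So H_1 ≅ Z^2.

H_0 ≅ Z,  H_1 ≅ Z^2.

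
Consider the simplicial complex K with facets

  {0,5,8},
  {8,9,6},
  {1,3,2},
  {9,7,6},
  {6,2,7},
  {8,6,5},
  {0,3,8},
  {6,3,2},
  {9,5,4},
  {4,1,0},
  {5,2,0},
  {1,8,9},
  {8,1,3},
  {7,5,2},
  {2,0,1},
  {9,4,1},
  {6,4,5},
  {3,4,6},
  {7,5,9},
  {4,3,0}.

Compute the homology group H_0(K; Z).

H_0 ≅ Z.

Take the total order 0 < 1 < 2 < 3 < 4 < 5 < 6 < 7 < 8 < 9 on the vertex set. Then K (dimension 2) consists of the simplices:

  0-simplices (10): [0], [1], [2], [3], [4], [5], [6], [7], [8], [9]
  1-simplices (30): (30 of them)
  2-simplices (20): (20 of them)

so the chain groups are C_0 ≅ Z^10, C_1 ≅ Z^30, C_2 ≅ Z^20.

Boundary ∂_1: C_1 → C_0 sends each edge [p,q] (with p < q) to q − p.
The resulting 10×30 matrix has rank 9, and its Smith normal form has invariant factors (1,1,1,1,1,1,1,1,1).

∂_2: C_2 → C_1 sends each 2-simplex [p,q,r] to [q,r] − [p,r] + [p,q]. For instance
  ∂[0,5,8] = [5,8] − [0,8] + [0,5],
  ∂[0,2,5] = [2,5] − [0,5] + [0,2].
The 30×20 boundary matrix has rank 20 and Smith normal form diag(1,1,1,1,1,1,1,1,1,1,1,1,1,1,1,1,1,1,1,2).

Reading off H_k = ker ∂_k / im ∂_{k+1}:

  H_0: rank C_0 − rank ∂_1 = 10 − 9 = 1, and the invariant factors of ∂_1 are all 1, so H_0 = Z.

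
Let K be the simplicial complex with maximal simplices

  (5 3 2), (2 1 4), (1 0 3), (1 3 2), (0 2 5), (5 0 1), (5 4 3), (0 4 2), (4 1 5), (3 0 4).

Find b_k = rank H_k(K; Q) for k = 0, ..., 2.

Take the total order 0 < 1 < 2 < 3 < 4 < 5 on the vertex set. Then K (dimension 2) consists of the simplices:

  0-simplices (6): [0], [1], [2], [3], [4], [5]
  1-simplices (15): [0,1], [0,2], [0,3], [0,4], [0,5], [1,2], [1,3], [1,4], [1,5], [2,3], [2,4], [2,5], [3,4], [3,5], [4,5]
  2-simplices (10): [0,1,3], [0,1,5], [0,2,4], [0,2,5], [0,3,4], [1,2,3], [1,2,4], [1,4,5], [2,3,5], [3,4,5]

giving chain groups C_0 ≅ Z^6, C_1 ≅ Z^15, C_2 ≅ Z^10.

Boundary ∂_1: C_1 → C_0 is given by ∂[p,q] = [q] − [p].
The resulting 6×15 matrix has rank 5, and its Smith normal form has invariant factors (1,1,1,1,1).

∂_2: C_2 → C_1 maps a triangle to the signed sum of its edges. For instance
  ∂[0,2,4] = [2,4] − [0,4] + [0,2],
  ∂[1,4,5] = [4,5] − [1,5] + [1,4].
As a 15×10 matrix over Z this has rank 10, with invariant factors (1,1,1,1,1,1,1,1,1,2).

Computing H_k = (kernel of ∂_k) / (image of ∂_{k+1}):

  H_0: rank C_0 − rank ∂_1 = 6 − 5 = 1, and the invariant factors of ∂_1 are all 1, so H_0 ≅ Z.
  H_1: rank ker ∂_1 − rank ∂_2 = (15 − 5) − 10 = 0, and ∂_2 has invariant factor 2 > 1, so H_1 ≅ Z/2.
  H_2: rank ker ∂_2 − rank ∂_3 = (10 − 10) − 0 = 0, and there is no ∂_3, so H_2 ≅ 0.

As a check, the Euler characteristic is 6 − 15 + 10 = 1, which agrees with 1 − 0 + 0 = 1.

Hence the Betti numbers are b_0 = 1, b_1 = 0, b_2 = 0.

b_0 = 1, b_1 = 0, b_2 = 0.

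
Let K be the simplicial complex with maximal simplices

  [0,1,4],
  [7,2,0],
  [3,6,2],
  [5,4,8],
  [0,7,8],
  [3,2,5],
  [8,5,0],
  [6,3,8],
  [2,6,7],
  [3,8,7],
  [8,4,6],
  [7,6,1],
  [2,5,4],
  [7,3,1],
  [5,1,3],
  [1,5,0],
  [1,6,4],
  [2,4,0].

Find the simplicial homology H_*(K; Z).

H_0 = Z,  H_1 = Z ⊕ Z/2Z,  H_2 = 0.

Fix the vertex order 0 < 1 < 2 < 3 < 4 < 5 < 6 < 7 < 8 and write every simplex with vertices in increasing order. Then dim K = 2 and the simplices of K are:

  0-simplices (9): [0], [1], [2], [3], [4], [5], [6], [7], [8]
  1-simplices (27): (27 of them)
  2-simplices (18): [0,1,4], [0,1,5], [0,2,4], [0,2,7], [0,5,8], [0,7,8], [1,3,5], [1,3,7], [1,4,6], [1,6,7], [2,3,5], [2,3,6], [2,4,5], [2,6,7], [3,6,8], [3,7,8], [4,5,8], [4,6,8]

so the chain groups are C_0 ≅ Z^9, C_1 ≅ Z^27, C_2 ≅ Z^18.

Boundary ∂_1: C_1 → C_0 is given by ∂[p,q] = [q] − [p]. For instance
  ∂[1,7] = [7] − [1].
The resulting 9×27 matrix has rank 8, and its Smith normal form has invariant factors (1,1,1,1,1,1,1,1).

The boundary map ∂_2: C_2 → C_1 sends each 2-simplex [p,q,r] to [q,r] − [p,r] + [p,q]. For instance
  ∂[0,2,4] = [2,4] − [0,4] + [0,2],
  ∂[0,1,5] = [1,5] − [0,5] + [0,1].
The 27×18 boundary matrix has rank 18 and Smith normal form diag(1,1,1,1,1,1,1,1,1,1,1,1,1,1,1,1,1,2).

Computing H_k = (kernel of ∂_k) / (image of ∂_{k+1}):

  H_0: rank C_0 − rank ∂_1 = 9 − 8 = 1, and the invariant factors of ∂_1 are all 1, so H_0 ≅ Z.
  H_1: rank ker ∂_1 − rank ∂_2 = (27 − 8) − 18 = 1, and ∂_2 has invariant factor 2 > 1, so H_1 ≅ Z ⊕ Z/2Z.
  H_2: rank ker ∂_2 − rank ∂_3 = (18 − 18) − 0 = 0, and there is no ∂_3, so H_2 ≅ 0.

As a check, the Euler characteristic is 9 − 27 + 18 = 0, which agrees with 1 − 1 + 0 = 0.
(K is a triangulation of the Klein bottle.)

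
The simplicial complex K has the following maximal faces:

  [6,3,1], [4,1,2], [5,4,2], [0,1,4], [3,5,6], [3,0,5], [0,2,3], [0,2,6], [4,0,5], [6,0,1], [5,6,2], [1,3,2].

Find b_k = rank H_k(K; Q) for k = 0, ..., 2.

b_0 = 1, b_1 = 0, b_2 = 0.

We work with the vertex ordering 0 < 1 < 2 < 3 < 4 < 5 < 6. The simplices of K, each written with vertices in increasing order, are:

  0-simplices (7): [0], [1], [2], [3], [4], [5], [6]
  1-simplices (18): [0,1], [0,2], [0,3], [0,4], [0,5], [0,6], [1,2], [1,3], [1,4], [1,6], [2,3], [2,4], [2,5], [2,6], [3,5], [3,6], [4,5], [5,6]
  2-simplices (12): [0,1,4], [0,1,6], [0,2,3], [0,2,6], [0,3,5], [0,4,5], [1,2,3], [1,2,4], [1,3,6], [2,4,5], [2,5,6], [3,5,6]

so the chain groups are C_0 ≅ Z^7, C_1 ≅ Z^18, C_2 ≅ Z^12.

The boundary map ∂_1: C_1 → C_0 maps an edge to its endpoints' difference, ∂[p,q] = q − p.
This gives a 7×18 integer matrix of rank 6; reducing to Smith normal form yields diagonal entries (1,1,1,1,1,1).

∂_2: C_2 → C_1 sends each 2-simplex [p,q,r] to [q,r] − [p,r] + [p,q]. For instance
  ∂[1,3,6] = [3,6] − [1,6] + [1,3],
  ∂[0,1,4] = [1,4] − [0,4] + [0,1].
This gives a 18×12 integer matrix of rank 12; reducing to Smith normal form yields diagonal entries (1,1,1,1,1,1,1,1,1,1,1,2).

From H_k ≅ ker(∂_k) / im(∂_{k+1}) we obtain:

  H_0: rank C_0 − rank ∂_1 = 7 − 6 = 1, and the invariant factors of ∂_1 are all 1, so H_0 ≅ Z.
  H_1: rank ker ∂_1 − rank ∂_2 = (18 − 6) − 12 = 0, and ∂_2 has invariant factor 2 > 1, so H_1 ≅ Z/2.
  H_2: rank ker ∂_2 − rank ∂_3 = (12 − 12) − 0 = 0, and there is no ∂_3, so H_2 ≅ 0.

Hence the Betti numbers are b_0 = 1, b_1 = 0, b_2 = 0.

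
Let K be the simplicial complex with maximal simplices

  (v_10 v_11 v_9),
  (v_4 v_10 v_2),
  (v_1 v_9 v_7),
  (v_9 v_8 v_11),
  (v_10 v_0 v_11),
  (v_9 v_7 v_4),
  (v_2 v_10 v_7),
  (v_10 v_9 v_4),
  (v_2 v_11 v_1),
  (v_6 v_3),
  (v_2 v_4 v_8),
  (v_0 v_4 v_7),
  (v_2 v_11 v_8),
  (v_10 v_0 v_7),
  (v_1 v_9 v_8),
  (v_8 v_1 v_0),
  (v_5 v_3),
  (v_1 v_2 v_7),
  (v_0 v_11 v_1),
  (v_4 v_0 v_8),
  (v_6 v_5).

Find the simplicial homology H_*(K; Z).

H_0 = Z^2,  H_1 = Z^2 ⊕ Z_2,  H_2 = 0.

Take the total order v_0 < v_1 < v_2 < v_3 < v_4 < v_5 < v_6 < v_7 < v_8 < v_9 < v_10 < v_11 on the vertex set. Then K (dimension 2) consists of the simplices:

  0-simplices (12): [v_0], [v_1], [v_2], [v_3], [v_4], [v_5], [v_6], [v_7], [v_8], [v_9], [v_10], [v_11]
  1-simplices (30): (30 of them)
  2-simplices (18): (18 of them)

Hence C_0 ≅ Z^12, C_1 ≅ Z^30, C_2 ≅ Z^18.

Boundary ∂_1: C_1 → C_0 sends each edge [p,q] (with p < q) to q − p. For instance
  ∂[v_3,v_6] = [v_6] − [v_3].
This gives a 12×30 integer matrix of rank 10; reducing to Smith normal form yields diagonal entries (1,1,1,1,1,1,1,1,1,1).

The boundary map ∂_2: C_2 → C_1 sends each 2-simplex [p,q,r] to [q,r] − [p,r] + [p,q]. For instance
  ∂[v_4,v_7,v_9] = [v_7,v_9] − [v_4,v_9] + [v_4,v_7],
  ∂[v_9,v_10,v_11] = [v_10,v_11] − [v_9,v_11] + [v_9,v_10].
The 30×18 boundary matrix has rank 18 and Smith normal form diag(1,1,1,1,1,1,1,1,1,1,1,1,1,1,1,1,1,2).

Computing H_k = (kernel of ∂_k) / (image of ∂_{k+1}):

  H_0: rank C_0 − rank ∂_1 = 12 − 10 = 2, and the invariant factors of ∂_1 are all 1, so H_0 ≅ Z^2.
  H_1: rank ker ∂_1 − rank ∂_2 = (30 − 10) − 18 = 2, and ∂_2 has invariant factor 2 > 1, so H_1 ≅ Z^2 ⊕ Z_2.
  H_2: rank ker ∂_2 − rank ∂_3 = (18 − 18) − 0 = 0, and there is no ∂_3, so H_2 ≅ 0.

As a check, the Euler characteristic is 12 − 30 + 18 = 0, which agrees with 2 − 2 + 0 = 0.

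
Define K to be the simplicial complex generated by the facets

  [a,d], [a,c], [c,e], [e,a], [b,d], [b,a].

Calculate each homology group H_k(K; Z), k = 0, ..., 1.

H_0 ≅ Z,  H_1 ≅ Z^2.

Take the total order a < b < c < d < e on the vertex set. Then K (dimension 1) consists of the simplices:

  0-simplices (5): a, b, c, d, e
  1-simplices (6): ab, ac, ad, ae, bd, ce

giving chain groups C_0 ≅ Z^5, C_1 ≅ Z^6.

∂_1: C_1 → C_0 maps an edge to its endpoints' difference, ∂[p,q] = q − p. For instance
  ∂ce = e − c.
The resulting 5×6 matrix has rank 4, and its Smith normal form has invariant factors (1,1,1,1).

Reading off H_k = ker ∂_k / im ∂_{k+1}:

  H_0: rank C_0 − rank ∂_1 = 5 − 4 = 1, and the invariant factors of ∂_1 are all 1, so H_0 ≅ Z.
  H_1: rank ker ∂_1 − rank ∂_2 = (6 − 4) − 0 = 2, and there is no ∂_2, so H_1 ≅ Z^2.

(K is a triangulation of a wedge of 2 circles.)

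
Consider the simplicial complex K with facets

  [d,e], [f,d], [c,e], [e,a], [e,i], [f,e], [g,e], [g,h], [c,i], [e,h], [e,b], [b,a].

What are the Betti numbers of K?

We work with the vertex ordering a < b < c < d < e < f < g < h < i. The simplices of K, each written with vertices in increasing order, are:

  0-simplices (9): a, b, c, d, e, f, g, h, i
  1-simplices (12): ab, ae, be, ce, ci, de, df, ef, eg, eh, ei, gh

so the chain groups are C_0 ≅ Z^9, C_1 ≅ Z^12.

Boundary ∂_1: C_1 → C_0 maps an edge to its endpoints' difference, ∂[p,q] = q − p.
This gives a 9×12 integer matrix of rank 8; reducing to Smith normal form yields diagonal entries (1,1,1,1,1,1,1,1).

Now H_k = ker ∂_k / im ∂_{k+1}, so:

  H_0: rank C_0 − rank ∂_1 = 9 − 8 = 1, and the invariant factors of ∂_1 are all 1, so H_0 = Z.
  H_1: rank ker ∂_1 − rank ∂_2 = (12 − 8) − 0 = 4, and there is no ∂_2, so H_1 = Z^4.

Hence the Betti numbers are b_0 = 1, b_1 = 4.

b_0 = 1, b_1 = 4.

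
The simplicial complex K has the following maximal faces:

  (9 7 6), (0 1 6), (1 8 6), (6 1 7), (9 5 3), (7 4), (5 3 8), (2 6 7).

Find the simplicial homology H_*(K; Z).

H_0 = Z,  H_1 = Z,  H_2 = 0.

Take the total order 0 < 1 < 2 < 3 < 4 < 5 < 6 < 7 < 8 < 9 on the vertex set. Then K (dimension 2) consists of the simplices:

  0-simplices (10): [0], [1], [2], [3], [4], [5], [6], [7], [8], [9]
  1-simplices (17): [0,1], [0,6], [1,6], [1,7], [1,8], [2,6], [2,7], [3,5], [3,8], [3,9], [4,7], [5,8], [5,9], [6,7], [6,8], [6,9], [7,9]
  2-simplices (7): [0,1,6], [1,6,7], [1,6,8], [2,6,7], [3,5,8], [3,5,9], [6,7,9]

Hence C_0 ≅ Z^10, C_1 ≅ Z^17, C_2 ≅ Z^7.

∂_1: C_1 → C_0 maps an edge to its endpoints' difference, ∂[p,q] = q − p. For instance
  ∂[0,1] = [1] − [0].
This gives a 10×17 integer matrix of rank 9; reducing to Smith normal form yields diagonal entries (1,1,1,1,1,1,1,1,1).

Boundary ∂_2: C_2 → C_1 sends each 2-simplex [p,q,r] to [q,r] − [p,r] + [p,q]. For instance
  ∂[2,6,7] = [6,7] − [2,7] + [2,6],
  ∂[1,6,7] = [6,7] − [1,7] + [1,6].
The 17×7 boundary matrix has rank 7 and Smith normal form diag(1,1,1,1,1,1,1).

Now H_k = ker ∂_k / im ∂_{k+1}, so:

  H_0: rank C_0 − rank ∂_1 = 10 − 9 = 1, and the invariant factors of ∂_1 are all 1, so H_0 ≅ Z.
  H_1: rank ker ∂_1 − rank ∂_2 = (17 − 9) − 7 = 1, and the invariant factors of ∂_2 are all 1, so H_1 ≅ Z.
  H_2: rank ker ∂_2 − rank ∂_3 = (7 − 7) − 0 = 0, and there is no ∂_3, so H_2 ≅ 0.

As a check, the Euler characteristic is 10 − 17 + 7 = 0, which agrees with 1 − 1 + 0 = 0.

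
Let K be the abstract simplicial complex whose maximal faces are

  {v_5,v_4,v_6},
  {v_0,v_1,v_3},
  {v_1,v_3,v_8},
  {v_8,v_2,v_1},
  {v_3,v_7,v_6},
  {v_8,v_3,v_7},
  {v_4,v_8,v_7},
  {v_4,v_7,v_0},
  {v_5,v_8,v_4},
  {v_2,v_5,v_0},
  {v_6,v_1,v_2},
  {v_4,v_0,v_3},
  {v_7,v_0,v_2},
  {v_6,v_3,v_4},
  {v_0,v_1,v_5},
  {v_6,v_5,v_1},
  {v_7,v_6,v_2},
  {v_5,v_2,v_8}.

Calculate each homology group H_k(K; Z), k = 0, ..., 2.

Take the total order v_0 < v_1 < v_2 < v_3 < v_4 < v_5 < v_6 < v_7 < v_8 on the vertex set. Then K (dimension 2) consists of the simplices:

  0-simplices (9): [v_0], [v_1], [v_2], [v_3], [v_4], [v_5], [v_6], [v_7], [v_8]
  1-simplices (27): (27 of them)
  2-simplices (18): (18 of them)

giving chain groups C_0 ≅ Z^9, C_1 ≅ Z^27, C_2 ≅ Z^18.

Boundary ∂_1: C_1 → C_0 sends each edge [p,q] (with p < q) to q − p. For instance
  ∂[v_0,v_2] = [v_2] − [v_0].
This gives a 9×27 integer matrix of rank 8; reducing to Smith normal form yields diagonal entries (1,1,1,1,1,1,1,1).

Boundary ∂_2: C_2 → C_1 maps a triangle to the signed sum of its edges. For instance
  ∂[v_1,v_2,v_8] = [v_2,v_8] − [v_1,v_8] + [v_1,v_2],
  ∂[v_0,v_1,v_3] = [v_1,v_3] − [v_0,v_3] + [v_0,v_1].
The resulting 27×18 matrix has rank 18, and its Smith normal form has invariant factors (1,1,1,1,1,1,1,1,1,1,1,1,1,1,1,1,1,2).

Now H_k = ker ∂_k / im ∂_{k+1}, so:

  H_0: rank C_0 − rank ∂_1 = 9 − 8 = 1, and the invariant factors of ∂_1 are all 1, so H_0 = Z.
  H_1: rank ker ∂_1 − rank ∂_2 = (27 − 8) − 18 = 1, and ∂_2 has invariant factor 2 > 1, so H_1 = Z ⊕ Z/2Z.
  H_2: rank ker ∂_2 − rank ∂_3 = (18 − 18) − 0 = 0, and there is no ∂_3, so H_2 = 0.

H_0 ≅ Z,  H_1 ≅ Z ⊕ Z/2Z,  H_2 = 0.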